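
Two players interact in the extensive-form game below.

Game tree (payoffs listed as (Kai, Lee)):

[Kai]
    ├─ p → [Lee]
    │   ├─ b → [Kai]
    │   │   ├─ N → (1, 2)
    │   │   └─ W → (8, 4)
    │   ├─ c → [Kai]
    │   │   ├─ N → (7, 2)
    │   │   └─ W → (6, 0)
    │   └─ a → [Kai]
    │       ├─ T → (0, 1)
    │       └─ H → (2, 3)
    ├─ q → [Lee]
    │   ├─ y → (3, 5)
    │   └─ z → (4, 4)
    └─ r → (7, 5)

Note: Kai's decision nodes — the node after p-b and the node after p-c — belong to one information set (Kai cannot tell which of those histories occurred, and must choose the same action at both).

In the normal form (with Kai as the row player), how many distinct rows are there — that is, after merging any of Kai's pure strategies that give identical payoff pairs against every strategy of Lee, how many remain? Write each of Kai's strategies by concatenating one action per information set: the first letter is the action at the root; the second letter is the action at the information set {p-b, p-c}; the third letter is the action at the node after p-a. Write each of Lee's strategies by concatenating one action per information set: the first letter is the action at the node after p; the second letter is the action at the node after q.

6

Kai has 12 pure strategies: pNT, pNH, pWT, pWH, qNT, qNH, qWT, qWH, rNT, rNH, rWT, rWH. Columns: by, bz, cy, cz, ay, az.
{pNT} → row (1,2) (1,2) (7,2) (7,2) (0,1) (0,1)
{pNH} → row (1,2) (1,2) (7,2) (7,2) (2,3) (2,3)
{pWT} → row (8,4) (8,4) (6,0) (6,0) (0,1) (0,1)
{pWH} → row (8,4) (8,4) (6,0) (6,0) (2,3) (2,3)
{qNT, qNH, qWT, qWH} → row (3,5) (4,4) (3,5) (4,4) (3,5) (4,4)
{rNT, rNH, rWT, rWH} → row (7,5) (7,5) (7,5) (7,5) (7,5) (7,5)
That's 6 distinct rows out of 12 strategies.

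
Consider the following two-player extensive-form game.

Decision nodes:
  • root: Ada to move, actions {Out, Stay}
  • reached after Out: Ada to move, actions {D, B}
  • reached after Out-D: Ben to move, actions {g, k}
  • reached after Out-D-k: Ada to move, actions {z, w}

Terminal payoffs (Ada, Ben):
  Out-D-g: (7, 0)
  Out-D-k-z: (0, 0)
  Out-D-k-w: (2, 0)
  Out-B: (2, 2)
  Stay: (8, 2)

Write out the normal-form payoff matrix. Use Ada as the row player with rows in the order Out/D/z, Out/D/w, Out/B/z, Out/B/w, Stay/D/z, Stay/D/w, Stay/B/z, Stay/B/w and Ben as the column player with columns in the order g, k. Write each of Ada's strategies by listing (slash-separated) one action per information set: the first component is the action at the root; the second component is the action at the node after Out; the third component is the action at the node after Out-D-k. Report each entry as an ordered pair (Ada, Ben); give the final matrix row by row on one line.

Row Out/D/z: g→(7,0), k→(0,0)
Row Out/D/w: g→(7,0), k→(2,0)
Row Out/B/z: g→(2,2), k→(2,2)
Row Out/B/w: g→(2,2), k→(2,2)
Row Stay/D/z: g→(8,2), k→(8,2)
Row Stay/D/w: g→(8,2), k→(8,2)
Row Stay/B/z: g→(8,2), k→(8,2)
Row Stay/B/w: g→(8,2), k→(8,2)

Out/D/z: (7,0) (0,0) | Out/D/w: (7,0) (2,0) | Out/B/z: (2,2) (2,2) | Out/B/w: (2,2) (2,2) | Stay/D/z: (8,2) (8,2) | Stay/D/w: (8,2) (8,2) | Stay/B/z: (8,2) (8,2) | Stay/B/w: (8,2) (8,2)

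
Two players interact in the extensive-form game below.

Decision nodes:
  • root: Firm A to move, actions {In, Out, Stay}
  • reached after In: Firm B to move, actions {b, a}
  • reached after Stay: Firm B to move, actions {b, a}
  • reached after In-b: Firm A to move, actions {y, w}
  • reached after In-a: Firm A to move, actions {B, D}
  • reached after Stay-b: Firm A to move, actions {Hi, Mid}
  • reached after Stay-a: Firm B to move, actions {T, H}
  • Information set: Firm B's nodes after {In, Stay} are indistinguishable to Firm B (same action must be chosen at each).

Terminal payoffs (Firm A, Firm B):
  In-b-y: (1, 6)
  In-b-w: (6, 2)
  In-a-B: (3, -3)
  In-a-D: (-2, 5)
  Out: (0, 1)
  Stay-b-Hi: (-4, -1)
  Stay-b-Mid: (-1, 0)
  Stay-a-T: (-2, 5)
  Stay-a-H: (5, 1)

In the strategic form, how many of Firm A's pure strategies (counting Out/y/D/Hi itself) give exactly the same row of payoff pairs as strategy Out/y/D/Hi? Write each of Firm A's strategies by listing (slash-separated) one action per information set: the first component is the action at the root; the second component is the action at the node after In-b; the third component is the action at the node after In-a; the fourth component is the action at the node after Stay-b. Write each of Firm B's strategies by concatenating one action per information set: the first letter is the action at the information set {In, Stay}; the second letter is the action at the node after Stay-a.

8

Row for Out/y/D/Hi (columns bT, bH, aT, aH): (0,1) (0,1) (0,1) (0,1).
Under Out/y/D/Hi, Firm A's choice at the node after In-b and at the node after In-a and at the node after Stay-b can never be reached regardless of what Firm B does, so varying those choices leaves every outcome unchanged.
Holding the reachable choices fixed and varying the unreachable ones freely already gives 2 × 2 × 2 = 8 equivalent strategies.
No other strategy reproduces this row, so those 8 are the full class: Out/y/B/Hi, Out/y/B/Mid, Out/y/D/Hi, Out/y/D/Mid, Out/w/B/Hi, Out/w/B/Mid, Out/w/D/Hi, Out/w/D/Mid.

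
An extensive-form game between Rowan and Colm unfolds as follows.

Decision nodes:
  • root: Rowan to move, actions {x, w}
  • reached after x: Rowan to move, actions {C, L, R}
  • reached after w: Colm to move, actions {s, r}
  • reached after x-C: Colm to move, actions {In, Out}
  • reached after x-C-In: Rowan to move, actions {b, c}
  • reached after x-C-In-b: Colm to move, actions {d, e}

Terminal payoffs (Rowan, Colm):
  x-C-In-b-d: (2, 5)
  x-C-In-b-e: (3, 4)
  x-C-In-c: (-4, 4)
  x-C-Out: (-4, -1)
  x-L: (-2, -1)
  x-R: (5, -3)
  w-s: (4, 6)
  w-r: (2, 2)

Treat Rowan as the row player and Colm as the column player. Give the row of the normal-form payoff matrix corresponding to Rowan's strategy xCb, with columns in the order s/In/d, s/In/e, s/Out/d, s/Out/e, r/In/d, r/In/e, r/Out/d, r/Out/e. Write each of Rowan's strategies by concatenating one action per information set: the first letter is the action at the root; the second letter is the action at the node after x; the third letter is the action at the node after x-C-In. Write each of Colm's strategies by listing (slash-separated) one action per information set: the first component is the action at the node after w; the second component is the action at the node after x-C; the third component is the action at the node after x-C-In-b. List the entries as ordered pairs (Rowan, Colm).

vs s/In/d: Rowan plays x → Rowan plays C at [x] → Colm plays In at [x-C] → Rowan plays b at [x-C-In] → Colm plays d at [x-C-In-b] → (2, 5)
vs s/In/e: Rowan plays x → Rowan plays C at [x] → Colm plays In at [x-C] → Rowan plays b at [x-C-In] → Colm plays e at [x-C-In-b] → (3, 4)
vs s/Out/d: Rowan plays x → Rowan plays C at [x] → Colm plays Out at [x-C] → (-4, -1)
vs s/Out/e: Rowan plays x → Rowan plays C at [x] → Colm plays Out at [x-C] → (-4, -1)
vs r/In/d: Rowan plays x → Rowan plays C at [x] → Colm plays In at [x-C] → Rowan plays b at [x-C-In] → Colm plays d at [x-C-In-b] → (2, 5)
vs r/In/e: Rowan plays x → Rowan plays C at [x] → Colm plays In at [x-C] → Rowan plays b at [x-C-In] → Colm plays e at [x-C-In-b] → (3, 4)
vs r/Out/d: Rowan plays x → Rowan plays C at [x] → Colm plays Out at [x-C] → (-4, -1)
vs r/Out/e: Rowan plays x → Rowan plays C at [x] → Colm plays Out at [x-C] → (-4, -1)

(2,5) (3,4) (-4,-1) (-4,-1) (2,5) (3,4) (-4,-1) (-4,-1)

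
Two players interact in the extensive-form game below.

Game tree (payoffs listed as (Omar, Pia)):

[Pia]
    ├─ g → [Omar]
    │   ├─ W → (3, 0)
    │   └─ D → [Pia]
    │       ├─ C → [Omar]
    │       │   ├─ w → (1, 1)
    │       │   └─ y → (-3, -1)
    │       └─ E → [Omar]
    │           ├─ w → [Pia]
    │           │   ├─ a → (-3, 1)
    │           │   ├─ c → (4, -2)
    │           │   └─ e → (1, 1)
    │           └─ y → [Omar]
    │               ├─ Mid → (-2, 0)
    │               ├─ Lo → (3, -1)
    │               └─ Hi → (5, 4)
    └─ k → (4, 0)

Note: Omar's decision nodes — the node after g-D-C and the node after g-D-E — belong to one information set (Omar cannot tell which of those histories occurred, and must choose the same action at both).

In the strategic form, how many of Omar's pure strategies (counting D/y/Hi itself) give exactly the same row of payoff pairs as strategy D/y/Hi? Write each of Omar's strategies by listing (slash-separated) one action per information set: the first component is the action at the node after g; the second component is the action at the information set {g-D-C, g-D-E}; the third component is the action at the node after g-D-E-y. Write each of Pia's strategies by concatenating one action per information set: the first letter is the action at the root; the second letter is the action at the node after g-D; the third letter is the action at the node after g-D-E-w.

Row for D/y/Hi (columns gCa, gCc, gCe, gEa, gEc, gEe, kCa, kCc, kCe, kEa, kEc, kEe): (-3,-1) (-3,-1) (-3,-1) (5,4) (5,4) (5,4) (4,0) (4,0) (4,0) (4,0) (4,0) (4,0).
Every one of Omar's information sets is on the play path for some reply by Pia when Omar follows D/y/Hi.
Changing the action at any of them therefore changes at least one column, so only D/y/Hi itself gives this row.

1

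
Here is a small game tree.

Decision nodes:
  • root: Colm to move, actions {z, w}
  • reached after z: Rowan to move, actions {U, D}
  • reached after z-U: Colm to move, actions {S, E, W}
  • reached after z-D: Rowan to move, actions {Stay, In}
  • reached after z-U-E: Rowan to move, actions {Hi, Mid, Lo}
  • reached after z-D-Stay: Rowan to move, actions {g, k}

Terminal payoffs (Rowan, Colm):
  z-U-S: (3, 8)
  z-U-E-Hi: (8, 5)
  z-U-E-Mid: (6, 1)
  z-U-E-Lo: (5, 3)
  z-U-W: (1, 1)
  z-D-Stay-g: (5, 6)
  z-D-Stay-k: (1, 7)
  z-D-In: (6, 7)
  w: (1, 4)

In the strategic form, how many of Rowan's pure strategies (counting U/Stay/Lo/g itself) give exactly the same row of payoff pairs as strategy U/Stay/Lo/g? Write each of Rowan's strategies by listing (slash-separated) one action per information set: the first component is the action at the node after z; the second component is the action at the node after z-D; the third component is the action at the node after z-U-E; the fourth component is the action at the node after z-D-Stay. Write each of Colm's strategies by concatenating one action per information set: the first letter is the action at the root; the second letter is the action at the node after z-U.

4

Row for U/Stay/Lo/g (columns zS, zE, zW, wS, wE, wW): (3,8) (5,3) (1,1) (1,4) (1,4) (1,4).
Under U/Stay/Lo/g, Rowan's choice at the node after z-D and at the node after z-D-Stay can never be reached regardless of what Colm does, so varying those choices leaves every outcome unchanged.
Holding the reachable choices fixed and varying the unreachable ones freely already gives 2 × 2 = 4 equivalent strategies.
No other strategy reproduces this row, so those 4 are the full class: U/Stay/Lo/g, U/Stay/Lo/k, U/In/Lo/g, U/In/Lo/k.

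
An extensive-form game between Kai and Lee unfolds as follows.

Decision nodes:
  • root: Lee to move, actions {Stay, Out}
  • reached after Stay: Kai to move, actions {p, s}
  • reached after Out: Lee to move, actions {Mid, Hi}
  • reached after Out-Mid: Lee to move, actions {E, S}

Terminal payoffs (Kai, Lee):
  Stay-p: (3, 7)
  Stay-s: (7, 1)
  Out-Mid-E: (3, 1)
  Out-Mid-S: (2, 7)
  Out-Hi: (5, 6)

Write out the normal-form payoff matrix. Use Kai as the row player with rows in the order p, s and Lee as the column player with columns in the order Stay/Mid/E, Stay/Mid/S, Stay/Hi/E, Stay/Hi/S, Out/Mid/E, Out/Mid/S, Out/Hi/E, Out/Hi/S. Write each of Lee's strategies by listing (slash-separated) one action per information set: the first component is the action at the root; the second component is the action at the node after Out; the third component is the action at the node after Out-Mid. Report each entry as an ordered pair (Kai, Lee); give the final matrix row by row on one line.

p: (3,7) (3,7) (3,7) (3,7) (3,1) (2,7) (5,6) (5,6) | s: (7,1) (7,1) (7,1) (7,1) (3,1) (2,7) (5,6) (5,6)

      Stay/Mid/E  Stay/Mid/S  Stay/Hi/E  Stay/Hi/S  Out/Mid/E  Out/Mid/S  Out/Hi/E  Out/Hi/S
   p    (3,7)    (3,7)    (3,7)    (3,7)    (3,1)    (2,7)    (5,6)    (5,6)
   s    (7,1)    (7,1)    (7,1)    (7,1)    (3,1)    (2,7)    (5,6)    (5,6)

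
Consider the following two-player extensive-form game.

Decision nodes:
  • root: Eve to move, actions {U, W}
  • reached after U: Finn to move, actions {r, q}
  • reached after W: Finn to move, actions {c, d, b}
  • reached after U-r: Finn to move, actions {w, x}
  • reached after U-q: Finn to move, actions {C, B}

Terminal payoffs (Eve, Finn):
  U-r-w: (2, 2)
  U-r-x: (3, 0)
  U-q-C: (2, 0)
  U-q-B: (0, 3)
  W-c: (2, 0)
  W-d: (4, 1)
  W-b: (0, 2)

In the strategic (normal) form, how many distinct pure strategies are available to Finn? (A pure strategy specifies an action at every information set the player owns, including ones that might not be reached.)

24

Finn owns the node after U with actions {r, q} — two choices.
Finn owns the node after W with actions {c, d, b} — three choices.
Finn owns the node after U-r with actions {w, x} — two choices.
Finn owns the node after U-q with actions {C, B} — two choices.
A pure strategy fixes one action at each information set independently, so the count is the product 2 × 3 × 2 × 2 = 24.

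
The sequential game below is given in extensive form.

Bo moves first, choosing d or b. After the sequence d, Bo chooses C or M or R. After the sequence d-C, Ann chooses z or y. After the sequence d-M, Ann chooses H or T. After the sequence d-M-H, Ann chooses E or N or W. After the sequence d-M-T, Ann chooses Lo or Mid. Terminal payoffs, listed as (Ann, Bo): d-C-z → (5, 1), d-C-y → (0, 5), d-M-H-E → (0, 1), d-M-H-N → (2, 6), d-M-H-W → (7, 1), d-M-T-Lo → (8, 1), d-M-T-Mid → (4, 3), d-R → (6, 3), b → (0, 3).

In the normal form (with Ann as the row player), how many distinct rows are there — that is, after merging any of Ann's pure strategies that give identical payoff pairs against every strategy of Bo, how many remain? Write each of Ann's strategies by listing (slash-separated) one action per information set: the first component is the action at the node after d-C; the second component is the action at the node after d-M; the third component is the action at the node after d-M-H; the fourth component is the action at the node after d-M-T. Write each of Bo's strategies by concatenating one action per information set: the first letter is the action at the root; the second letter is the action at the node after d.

Ann has 24 pure strategies: z/H/E/Lo, z/H/E/Mid, z/H/N/Lo, z/H/N/Mid, z/H/W/Lo, z/H/W/Mid, z/T/E/Lo, z/T/E/Mid, z/T/N/Lo, z/T/N/Mid, z/T/W/Lo, z/T/W/Mid, y/H/E/Lo, y/H/E/Mid, y/H/N/Lo, y/H/N/Mid, y/H/W/Lo, y/H/W/Mid, y/T/E/Lo, y/T/E/Mid, y/T/N/Lo, y/T/N/Mid, y/T/W/Lo, y/T/W/Mid. Columns: dC, dM, dR, bC, bM, bR.
{z/H/E/Lo, z/H/E/Mid} → row (5,1) (0,1) (6,3) (0,3) (0,3) (0,3)
{z/H/N/Lo, z/H/N/Mid} → row (5,1) (2,6) (6,3) (0,3) (0,3) (0,3)
{z/H/W/Lo, z/H/W/Mid} → row (5,1) (7,1) (6,3) (0,3) (0,3) (0,3)
{z/T/E/Lo, z/T/N/Lo, z/T/W/Lo} → row (5,1) (8,1) (6,3) (0,3) (0,3) (0,3)
{z/T/E/Mid, z/T/N/Mid, z/T/W/Mid} → row (5,1) (4,3) (6,3) (0,3) (0,3) (0,3)
{y/H/E/Lo, y/H/E/Mid} → row (0,5) (0,1) (6,3) (0,3) (0,3) (0,3)
{y/H/N/Lo, y/H/N/Mid} → row (0,5) (2,6) (6,3) (0,3) (0,3) (0,3)
{y/H/W/Lo, y/H/W/Mid} → row (0,5) (7,1) (6,3) (0,3) (0,3) (0,3)
{y/T/E/Lo, y/T/N/Lo, y/T/W/Lo} → row (0,5) (8,1) (6,3) (0,3) (0,3) (0,3)
{y/T/E/Mid, y/T/N/Mid, y/T/W/Mid} → row (0,5) (4,3) (6,3) (0,3) (0,3) (0,3)
That's 10 distinct rows out of 24 strategies.

10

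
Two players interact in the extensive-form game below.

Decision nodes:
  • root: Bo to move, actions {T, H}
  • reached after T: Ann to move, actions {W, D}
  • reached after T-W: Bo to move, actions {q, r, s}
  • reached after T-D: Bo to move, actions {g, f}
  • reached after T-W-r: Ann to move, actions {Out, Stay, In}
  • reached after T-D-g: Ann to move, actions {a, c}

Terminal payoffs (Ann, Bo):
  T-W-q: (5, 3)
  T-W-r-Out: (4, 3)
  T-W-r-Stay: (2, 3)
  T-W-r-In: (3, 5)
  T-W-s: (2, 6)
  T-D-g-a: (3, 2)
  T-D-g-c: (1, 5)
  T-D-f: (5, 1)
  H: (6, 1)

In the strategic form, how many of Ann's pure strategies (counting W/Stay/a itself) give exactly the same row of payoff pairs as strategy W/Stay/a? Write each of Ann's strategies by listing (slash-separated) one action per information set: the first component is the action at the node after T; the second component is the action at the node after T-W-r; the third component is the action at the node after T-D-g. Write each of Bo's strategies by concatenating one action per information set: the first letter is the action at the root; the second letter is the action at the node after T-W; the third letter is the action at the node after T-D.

Row for W/Stay/a (columns Tqg, Tqf, Trg, Trf, Tsg, Tsf, Hqg, Hqf, Hrg, Hrf, Hsg, Hsf): (5,3) (5,3) (2,3) (2,3) (2,6) (2,6) (6,1) (6,1) (6,1) (6,1) (6,1) (6,1).
Under W/Stay/a, Ann's choice at the node after T-D-g can never be reached regardless of what Bo does, so varying those choices leaves every outcome unchanged.
Holding the reachable choices fixed and varying the unreachable one freely already gives 2 equivalent strategies.
No other strategy reproduces this row, so those 2 are the full class: W/Stay/a, W/Stay/c.

2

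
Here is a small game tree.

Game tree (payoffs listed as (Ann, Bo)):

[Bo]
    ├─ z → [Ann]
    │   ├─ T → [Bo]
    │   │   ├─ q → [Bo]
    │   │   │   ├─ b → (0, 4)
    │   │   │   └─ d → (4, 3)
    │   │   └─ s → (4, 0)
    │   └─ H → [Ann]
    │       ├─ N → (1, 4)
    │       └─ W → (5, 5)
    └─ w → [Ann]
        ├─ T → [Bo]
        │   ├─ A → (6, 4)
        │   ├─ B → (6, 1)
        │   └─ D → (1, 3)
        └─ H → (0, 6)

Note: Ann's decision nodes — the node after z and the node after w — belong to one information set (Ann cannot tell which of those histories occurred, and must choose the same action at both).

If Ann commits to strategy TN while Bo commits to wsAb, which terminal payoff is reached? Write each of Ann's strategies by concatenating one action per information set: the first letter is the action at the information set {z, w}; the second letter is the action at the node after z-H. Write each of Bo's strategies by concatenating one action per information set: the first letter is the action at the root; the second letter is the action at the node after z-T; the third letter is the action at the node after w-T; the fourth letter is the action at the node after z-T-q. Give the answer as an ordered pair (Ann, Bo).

(6, 4)

Trace the play path from the root:
  Bo plays w
  Ann plays T at [w]
  Bo plays A at [w-T]
→ terminal payoff (6, 4).
(Ann's choice at the node after z-H is never reached on this path, so it doesn't affect the outcome.)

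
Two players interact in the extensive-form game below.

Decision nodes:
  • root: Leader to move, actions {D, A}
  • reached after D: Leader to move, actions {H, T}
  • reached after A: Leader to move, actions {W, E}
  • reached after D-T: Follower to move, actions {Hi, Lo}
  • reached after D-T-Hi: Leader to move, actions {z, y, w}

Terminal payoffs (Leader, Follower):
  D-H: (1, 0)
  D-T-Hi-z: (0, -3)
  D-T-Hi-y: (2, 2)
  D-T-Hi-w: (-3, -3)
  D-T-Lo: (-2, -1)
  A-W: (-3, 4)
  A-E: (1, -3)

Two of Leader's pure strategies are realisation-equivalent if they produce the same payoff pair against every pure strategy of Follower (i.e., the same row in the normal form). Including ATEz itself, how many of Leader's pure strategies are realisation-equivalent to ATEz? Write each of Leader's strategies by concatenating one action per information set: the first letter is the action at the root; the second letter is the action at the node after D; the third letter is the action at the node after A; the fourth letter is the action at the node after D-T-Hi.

Row for ATEz (columns Hi, Lo): (1,-3) (1,-3).
Under ATEz, Leader's choice at the node after D and at the node after D-T-Hi can never be reached regardless of what Follower does, so varying those choices leaves every outcome unchanged.
Holding the reachable choices fixed and varying the unreachable ones freely already gives 2 × 3 = 6 equivalent strategies.
No other strategy reproduces this row, so those 6 are the full class: AHEz, AHEy, AHEw, ATEz, ATEy, ATEw.

6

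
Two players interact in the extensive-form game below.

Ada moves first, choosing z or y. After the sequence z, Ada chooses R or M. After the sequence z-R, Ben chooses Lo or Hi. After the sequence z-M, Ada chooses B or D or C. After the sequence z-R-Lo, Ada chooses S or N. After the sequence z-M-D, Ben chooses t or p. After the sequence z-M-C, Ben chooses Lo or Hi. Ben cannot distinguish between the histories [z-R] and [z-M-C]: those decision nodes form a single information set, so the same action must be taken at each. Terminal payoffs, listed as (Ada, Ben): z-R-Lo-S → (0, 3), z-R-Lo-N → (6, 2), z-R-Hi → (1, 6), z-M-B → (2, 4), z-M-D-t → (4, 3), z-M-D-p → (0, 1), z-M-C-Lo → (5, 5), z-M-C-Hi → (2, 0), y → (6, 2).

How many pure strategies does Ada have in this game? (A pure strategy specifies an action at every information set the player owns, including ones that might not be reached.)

24

Ada owns the root with actions {z, y} — two choices.
Ada owns the node after z with actions {R, M} — two choices.
Ada owns the node after z-M with actions {B, D, C} — three choices.
Ada owns the node after z-R-Lo with actions {S, N} — two choices.
A pure strategy fixes one action at each information set independently, so the count is the product 2 × 2 × 3 × 2 = 24.
(For reference, Ben has 4 pure strategies, giving a 24×4 normal-form matrix.)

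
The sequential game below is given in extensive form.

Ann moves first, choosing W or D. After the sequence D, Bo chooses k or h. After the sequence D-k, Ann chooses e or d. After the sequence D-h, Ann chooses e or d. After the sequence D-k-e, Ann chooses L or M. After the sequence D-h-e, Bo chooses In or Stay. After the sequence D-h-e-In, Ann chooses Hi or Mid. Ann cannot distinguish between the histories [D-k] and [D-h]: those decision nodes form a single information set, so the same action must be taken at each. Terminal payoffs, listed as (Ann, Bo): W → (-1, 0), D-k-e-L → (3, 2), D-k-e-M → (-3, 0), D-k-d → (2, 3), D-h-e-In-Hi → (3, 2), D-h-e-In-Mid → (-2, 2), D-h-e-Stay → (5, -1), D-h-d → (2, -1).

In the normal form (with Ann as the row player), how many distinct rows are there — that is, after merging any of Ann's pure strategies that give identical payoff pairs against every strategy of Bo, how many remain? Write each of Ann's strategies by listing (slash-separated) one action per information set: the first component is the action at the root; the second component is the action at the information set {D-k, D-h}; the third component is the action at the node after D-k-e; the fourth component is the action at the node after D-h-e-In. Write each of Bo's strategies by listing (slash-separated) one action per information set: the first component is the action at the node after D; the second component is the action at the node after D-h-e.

6

Ann has 16 pure strategies: W/e/L/Hi, W/e/L/Mid, W/e/M/Hi, W/e/M/Mid, W/d/L/Hi, W/d/L/Mid, W/d/M/Hi, W/d/M/Mid, D/e/L/Hi, D/e/L/Mid, D/e/M/Hi, D/e/M/Mid, D/d/L/Hi, D/d/L/Mid, D/d/M/Hi, D/d/M/Mid. Columns: k/In, k/Stay, h/In, h/Stay.
{W/e/L/Hi, W/e/L/Mid, W/e/M/Hi, W/e/M/Mid, W/d/L/Hi, W/d/L/Mid, W/d/M/Hi, W/d/M/Mid} → row (-1,0) (-1,0) (-1,0) (-1,0)
{D/e/L/Hi} → row (3,2) (3,2) (3,2) (5,-1)
{D/e/L/Mid} → row (3,2) (3,2) (-2,2) (5,-1)
{D/e/M/Hi} → row (-3,0) (-3,0) (3,2) (5,-1)
{D/e/M/Mid} → row (-3,0) (-3,0) (-2,2) (5,-1)
{D/d/L/Hi, D/d/L/Mid, D/d/M/Hi, D/d/M/Mid} → row (2,3) (2,3) (2,-1) (2,-1)
That's 6 distinct rows out of 16 strategies.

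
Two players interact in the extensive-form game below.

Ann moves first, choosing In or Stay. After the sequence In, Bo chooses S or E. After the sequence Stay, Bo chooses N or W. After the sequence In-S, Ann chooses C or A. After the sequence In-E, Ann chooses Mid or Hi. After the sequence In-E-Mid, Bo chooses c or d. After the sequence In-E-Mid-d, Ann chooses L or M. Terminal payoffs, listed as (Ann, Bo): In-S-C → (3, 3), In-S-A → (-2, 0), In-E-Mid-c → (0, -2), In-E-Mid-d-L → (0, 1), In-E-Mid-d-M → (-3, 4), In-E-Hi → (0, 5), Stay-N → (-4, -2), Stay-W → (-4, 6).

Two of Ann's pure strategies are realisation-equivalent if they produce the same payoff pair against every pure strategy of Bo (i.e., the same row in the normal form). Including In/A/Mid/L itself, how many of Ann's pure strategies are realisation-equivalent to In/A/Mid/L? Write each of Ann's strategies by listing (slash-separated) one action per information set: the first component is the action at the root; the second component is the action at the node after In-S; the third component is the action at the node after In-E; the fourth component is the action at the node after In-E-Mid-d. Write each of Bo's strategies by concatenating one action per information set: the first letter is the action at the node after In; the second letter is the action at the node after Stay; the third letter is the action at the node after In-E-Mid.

1

Row for In/A/Mid/L (columns SNc, SNd, SWc, SWd, ENc, ENd, EWc, EWd): (-2,0) (-2,0) (-2,0) (-2,0) (0,-2) (0,1) (0,-2) (0,1).
Every one of Ann's information sets is on the play path for some reply by Bo when Ann follows In/A/Mid/L.
Changing the action at any of them therefore changes at least one column, so only In/A/Mid/L itself gives this row.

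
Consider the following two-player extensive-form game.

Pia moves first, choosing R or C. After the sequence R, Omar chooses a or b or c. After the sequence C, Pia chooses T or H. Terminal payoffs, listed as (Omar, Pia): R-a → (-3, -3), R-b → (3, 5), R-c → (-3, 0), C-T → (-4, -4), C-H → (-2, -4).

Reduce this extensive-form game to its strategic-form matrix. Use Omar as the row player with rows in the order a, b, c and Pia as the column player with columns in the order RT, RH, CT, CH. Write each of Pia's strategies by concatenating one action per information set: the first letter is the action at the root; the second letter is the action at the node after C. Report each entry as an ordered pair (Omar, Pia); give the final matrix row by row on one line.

           RT       RH       CT       CH
   a  (-3,-3)  (-3,-3)  (-4,-4)  (-2,-4)
   b    (3,5)    (3,5)  (-4,-4)  (-2,-4)
   c   (-3,0)   (-3,0)  (-4,-4)  (-2,-4)

a: (-3,-3) (-3,-3) (-4,-4) (-2,-4) | b: (3,5) (3,5) (-4,-4) (-2,-4) | c: (-3,0) (-3,0) (-4,-4) (-2,-4)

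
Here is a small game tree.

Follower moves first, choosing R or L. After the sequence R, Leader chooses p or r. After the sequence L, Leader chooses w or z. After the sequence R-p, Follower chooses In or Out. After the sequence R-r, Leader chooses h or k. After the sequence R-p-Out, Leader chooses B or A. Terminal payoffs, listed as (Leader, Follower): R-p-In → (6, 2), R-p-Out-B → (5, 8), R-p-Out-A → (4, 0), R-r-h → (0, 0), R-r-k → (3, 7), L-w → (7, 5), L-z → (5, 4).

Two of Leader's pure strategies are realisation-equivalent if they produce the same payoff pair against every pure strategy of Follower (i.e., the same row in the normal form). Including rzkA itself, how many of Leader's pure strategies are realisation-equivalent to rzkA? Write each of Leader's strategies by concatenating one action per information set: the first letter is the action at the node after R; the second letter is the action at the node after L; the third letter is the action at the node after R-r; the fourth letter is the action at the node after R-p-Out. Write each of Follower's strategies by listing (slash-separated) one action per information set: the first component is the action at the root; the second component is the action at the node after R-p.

Row for rzkA (columns R/In, R/Out, L/In, L/Out): (3,7) (3,7) (5,4) (5,4).
Under rzkA, Leader's choice at the node after R-p-Out can never be reached regardless of what Follower does, so varying those choices leaves every outcome unchanged.
Holding the reachable choices fixed and varying the unreachable one freely already gives 2 equivalent strategies.
No other strategy reproduces this row, so those 2 are the full class: rzkB, rzkA.

2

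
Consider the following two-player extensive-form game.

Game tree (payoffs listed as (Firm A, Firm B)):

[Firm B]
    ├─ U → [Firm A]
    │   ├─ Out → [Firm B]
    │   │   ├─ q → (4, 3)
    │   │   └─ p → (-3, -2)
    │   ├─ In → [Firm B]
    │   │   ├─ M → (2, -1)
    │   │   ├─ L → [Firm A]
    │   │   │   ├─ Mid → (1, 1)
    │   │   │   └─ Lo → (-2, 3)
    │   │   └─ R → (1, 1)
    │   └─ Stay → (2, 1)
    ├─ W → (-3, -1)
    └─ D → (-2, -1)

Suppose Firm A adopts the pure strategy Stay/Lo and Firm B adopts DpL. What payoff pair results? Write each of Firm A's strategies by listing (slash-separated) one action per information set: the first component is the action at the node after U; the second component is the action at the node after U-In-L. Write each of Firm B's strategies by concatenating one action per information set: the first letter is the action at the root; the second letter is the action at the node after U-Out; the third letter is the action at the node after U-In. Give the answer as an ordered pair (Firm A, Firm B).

(-2, -1)

Trace the play path from the root:
  Firm B plays D
→ terminal payoff (-2, -1).
(Firm A's choice at the node after U is never reached on this path, so it doesn't affect the outcome.)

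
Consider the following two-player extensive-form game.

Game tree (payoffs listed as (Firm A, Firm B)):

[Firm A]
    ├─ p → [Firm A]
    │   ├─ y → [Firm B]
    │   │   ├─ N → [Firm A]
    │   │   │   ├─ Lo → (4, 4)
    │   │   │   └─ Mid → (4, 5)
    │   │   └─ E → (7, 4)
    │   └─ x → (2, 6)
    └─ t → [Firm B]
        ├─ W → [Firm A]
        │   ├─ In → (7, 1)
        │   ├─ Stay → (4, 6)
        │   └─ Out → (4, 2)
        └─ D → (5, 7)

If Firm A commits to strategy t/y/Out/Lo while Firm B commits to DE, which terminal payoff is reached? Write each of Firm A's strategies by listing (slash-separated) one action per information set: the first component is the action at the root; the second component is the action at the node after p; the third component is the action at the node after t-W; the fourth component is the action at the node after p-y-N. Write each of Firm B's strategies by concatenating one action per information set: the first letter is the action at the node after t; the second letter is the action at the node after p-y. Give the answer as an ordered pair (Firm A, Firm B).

(5, 7)

Trace the play path from the root:
  Firm A plays t
  Firm B plays D at [t]
→ terminal payoff (5, 7).
(Firm A's choice at the node after p is never reached on this path, so it doesn't affect the outcome.)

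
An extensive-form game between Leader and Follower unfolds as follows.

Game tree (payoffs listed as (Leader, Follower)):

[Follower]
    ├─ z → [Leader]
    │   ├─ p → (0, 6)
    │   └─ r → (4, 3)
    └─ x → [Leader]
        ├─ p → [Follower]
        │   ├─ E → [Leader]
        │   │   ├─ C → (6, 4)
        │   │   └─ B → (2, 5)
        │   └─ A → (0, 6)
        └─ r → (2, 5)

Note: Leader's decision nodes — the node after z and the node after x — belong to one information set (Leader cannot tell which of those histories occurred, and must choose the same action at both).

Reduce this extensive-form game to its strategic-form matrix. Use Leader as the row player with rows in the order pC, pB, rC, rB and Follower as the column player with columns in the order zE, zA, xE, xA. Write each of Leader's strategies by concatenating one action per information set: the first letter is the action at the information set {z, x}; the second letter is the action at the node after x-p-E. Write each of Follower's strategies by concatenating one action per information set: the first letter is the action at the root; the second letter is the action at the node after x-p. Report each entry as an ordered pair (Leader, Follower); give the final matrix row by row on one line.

pC: (0,6) (0,6) (6,4) (0,6) | pB: (0,6) (0,6) (2,5) (0,6) | rC: (4,3) (4,3) (2,5) (2,5) | rB: (4,3) (4,3) (2,5) (2,5)

           zE       zA       xE       xA
  pC    (0,6)    (0,6)    (6,4)    (0,6)
  pB    (0,6)    (0,6)    (2,5)    (0,6)
  rC    (4,3)    (4,3)    (2,5)    (2,5)
  rB    (4,3)    (4,3)    (2,5)    (2,5)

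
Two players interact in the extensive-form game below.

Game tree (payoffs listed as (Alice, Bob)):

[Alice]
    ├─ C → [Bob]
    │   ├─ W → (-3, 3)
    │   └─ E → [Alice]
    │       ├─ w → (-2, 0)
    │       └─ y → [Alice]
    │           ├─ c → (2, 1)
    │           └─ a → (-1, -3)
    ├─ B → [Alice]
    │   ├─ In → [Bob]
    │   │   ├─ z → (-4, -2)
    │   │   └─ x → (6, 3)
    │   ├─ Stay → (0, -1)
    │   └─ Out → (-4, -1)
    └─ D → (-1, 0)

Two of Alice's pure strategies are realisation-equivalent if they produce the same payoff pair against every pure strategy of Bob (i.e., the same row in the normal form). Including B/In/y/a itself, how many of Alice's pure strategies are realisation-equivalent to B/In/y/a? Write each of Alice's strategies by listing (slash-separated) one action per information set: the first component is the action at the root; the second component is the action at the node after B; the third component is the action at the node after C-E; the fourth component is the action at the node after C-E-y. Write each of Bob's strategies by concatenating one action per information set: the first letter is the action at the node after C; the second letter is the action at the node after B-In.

4

Row for B/In/y/a (columns Wz, Wx, Ez, Ex): (-4,-2) (6,3) (-4,-2) (6,3).
Under B/In/y/a, Alice's choice at the node after C-E and at the node after C-E-y can never be reached regardless of what Bob does, so varying those choices leaves every outcome unchanged.
Holding the reachable choices fixed and varying the unreachable ones freely already gives 2 × 2 = 4 equivalent strategies.
No other strategy reproduces this row, so those 4 are the full class: B/In/w/c, B/In/w/a, B/In/y/c, B/In/y/a.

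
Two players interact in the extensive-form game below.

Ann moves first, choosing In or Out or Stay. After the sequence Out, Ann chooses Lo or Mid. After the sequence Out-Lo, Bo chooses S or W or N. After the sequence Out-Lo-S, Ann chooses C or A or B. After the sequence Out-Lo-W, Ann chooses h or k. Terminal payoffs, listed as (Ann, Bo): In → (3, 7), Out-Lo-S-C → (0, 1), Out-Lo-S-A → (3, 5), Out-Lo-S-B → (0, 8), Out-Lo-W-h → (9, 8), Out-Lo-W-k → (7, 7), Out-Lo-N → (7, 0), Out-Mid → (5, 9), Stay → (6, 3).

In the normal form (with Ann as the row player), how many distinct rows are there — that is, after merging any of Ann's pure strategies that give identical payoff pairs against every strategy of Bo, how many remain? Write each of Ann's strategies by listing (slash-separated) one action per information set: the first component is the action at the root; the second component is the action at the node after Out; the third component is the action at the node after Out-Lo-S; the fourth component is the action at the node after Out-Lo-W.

9

Ann has 36 pure strategies: In/Lo/C/h, In/Lo/C/k, In/Lo/A/h, In/Lo/A/k, In/Lo/B/h, In/Lo/B/k, In/Mid/C/h, In/Mid/C/k, In/Mid/A/h, In/Mid/A/k, In/Mid/B/h, In/Mid/B/k, Out/Lo/C/h, Out/Lo/C/k, Out/Lo/A/h, Out/Lo/A/k, Out/Lo/B/h, Out/Lo/B/k, Out/Mid/C/h, Out/Mid/C/k, Out/Mid/A/h, Out/Mid/A/k, Out/Mid/B/h, Out/Mid/B/k, Stay/Lo/C/h, Stay/Lo/C/k, Stay/Lo/A/h, Stay/Lo/A/k, Stay/Lo/B/h, Stay/Lo/B/k, Stay/Mid/C/h, Stay/Mid/C/k, Stay/Mid/A/h, Stay/Mid/A/k, Stay/Mid/B/h, Stay/Mid/B/k. Columns: S, W, N.
{In/Lo/C/h, In/Lo/C/k, In/Lo/A/h, In/Lo/A/k, In/Lo/B/h, In/Lo/B/k, In/Mid/C/h, In/Mid/C/k, In/Mid/A/h, In/Mid/A/k, In/Mid/B/h, In/Mid/B/k} → row (3,7) (3,7) (3,7)
{Out/Lo/C/h} → row (0,1) (9,8) (7,0)
{Out/Lo/C/k} → row (0,1) (7,7) (7,0)
{Out/Lo/A/h} → row (3,5) (9,8) (7,0)
{Out/Lo/A/k} → row (3,5) (7,7) (7,0)
{Out/Lo/B/h} → row (0,8) (9,8) (7,0)
{Out/Lo/B/k} → row (0,8) (7,7) (7,0)
{Out/Mid/C/h, Out/Mid/C/k, Out/Mid/A/h, Out/Mid/A/k, Out/Mid/B/h, Out/Mid/B/k} → row (5,9) (5,9) (5,9)
{Stay/Lo/C/h, Stay/Lo/C/k, Stay/Lo/A/h, Stay/Lo/A/k, Stay/Lo/B/h, Stay/Lo/B/k, Stay/Mid/C/h, Stay/Mid/C/k, Stay/Mid/A/h, Stay/Mid/A/k, Stay/Mid/B/h, Stay/Mid/B/k} → row (6,3) (6,3) (6,3)
That's 9 distinct rows out of 36 strategies.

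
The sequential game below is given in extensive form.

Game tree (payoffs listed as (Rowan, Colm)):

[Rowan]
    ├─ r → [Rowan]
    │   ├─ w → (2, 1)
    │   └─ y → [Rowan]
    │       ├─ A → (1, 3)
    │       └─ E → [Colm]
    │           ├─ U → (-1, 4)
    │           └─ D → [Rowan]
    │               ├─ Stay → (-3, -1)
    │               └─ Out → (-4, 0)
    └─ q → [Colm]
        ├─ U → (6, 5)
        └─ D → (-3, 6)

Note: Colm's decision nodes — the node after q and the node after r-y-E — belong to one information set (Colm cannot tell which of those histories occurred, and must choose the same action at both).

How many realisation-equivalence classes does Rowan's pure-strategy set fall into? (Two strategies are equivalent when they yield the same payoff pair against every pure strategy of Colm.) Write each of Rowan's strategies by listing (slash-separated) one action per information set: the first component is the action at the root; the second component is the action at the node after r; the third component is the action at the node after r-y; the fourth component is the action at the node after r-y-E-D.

5

Rowan has 16 pure strategies: r/w/A/Stay, r/w/A/Out, r/w/E/Stay, r/w/E/Out, r/y/A/Stay, r/y/A/Out, r/y/E/Stay, r/y/E/Out, q/w/A/Stay, q/w/A/Out, q/w/E/Stay, q/w/E/Out, q/y/A/Stay, q/y/A/Out, q/y/E/Stay, q/y/E/Out. Columns: U, D.
{r/w/A/Stay, r/w/A/Out, r/w/E/Stay, r/w/E/Out} → row (2,1) (2,1)
{r/y/A/Stay, r/y/A/Out} → row (1,3) (1,3)
{r/y/E/Stay} → row (-1,4) (-3,-1)
{r/y/E/Out} → row (-1,4) (-4,0)
{q/w/A/Stay, q/w/A/Out, q/w/E/Stay, q/w/E/Out, q/y/A/Stay, q/y/A/Out, q/y/E/Stay, q/y/E/Out} → row (6,5) (-3,6)
That's 5 distinct rows out of 16 strategies.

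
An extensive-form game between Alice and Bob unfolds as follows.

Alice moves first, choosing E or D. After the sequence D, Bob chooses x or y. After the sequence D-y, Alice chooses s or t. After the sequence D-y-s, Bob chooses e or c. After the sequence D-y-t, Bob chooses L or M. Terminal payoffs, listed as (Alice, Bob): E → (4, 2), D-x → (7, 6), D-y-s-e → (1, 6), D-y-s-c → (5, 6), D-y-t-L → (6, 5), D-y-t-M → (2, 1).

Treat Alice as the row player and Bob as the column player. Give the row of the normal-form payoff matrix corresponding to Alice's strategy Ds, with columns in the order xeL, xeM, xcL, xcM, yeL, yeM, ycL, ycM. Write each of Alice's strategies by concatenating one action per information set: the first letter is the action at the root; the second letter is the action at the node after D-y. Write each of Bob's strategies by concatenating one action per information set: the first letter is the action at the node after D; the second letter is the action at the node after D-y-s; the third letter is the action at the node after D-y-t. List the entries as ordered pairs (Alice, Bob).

vs xeL: Alice plays D → Bob plays x at [D] → (7, 6)
vs xeM: Alice plays D → Bob plays x at [D] → (7, 6)
vs xcL: Alice plays D → Bob plays x at [D] → (7, 6)
vs xcM: Alice plays D → Bob plays x at [D] → (7, 6)
vs yeL: Alice plays D → Bob plays y at [D] → Alice plays s at [D-y] → Bob plays e at [D-y-s] → (1, 6)
vs yeM: Alice plays D → Bob plays y at [D] → Alice plays s at [D-y] → Bob plays e at [D-y-s] → (1, 6)
vs ycL: Alice plays D → Bob plays y at [D] → Alice plays s at [D-y] → Bob plays c at [D-y-s] → (5, 6)
vs ycM: Alice plays D → Bob plays y at [D] → Alice plays s at [D-y] → Bob plays c at [D-y-s] → (5, 6)

(7,6) (7,6) (7,6) (7,6) (1,6) (1,6) (5,6) (5,6)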